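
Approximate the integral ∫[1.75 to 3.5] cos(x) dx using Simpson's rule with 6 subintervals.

f(x) = cos(x)
a = 1.75, b = 3.5, n = 6
h = (b - a)/n = 0.291667

Simpson's rule: (h/3)[f(x₀) + 4f(x₁) + 2f(x₂) + ... + f(xₙ)]

x_0 = 1.7500, f(x_0) = -0.178246, coefficient = 1
x_1 = 2.0417, f(x_1) = -0.453662, coefficient = 4
x_2 = 2.3333, f(x_2) = -0.690758, coefficient = 2
x_3 = 2.6250, f(x_3) = -0.869507, coefficient = 4
x_4 = 2.9167, f(x_4) = -0.974811, coefficient = 2
x_5 = 3.2083, f(x_5) = -0.997774, coefficient = 4
x_6 = 3.5000, f(x_6) = -0.936457, coefficient = 1

I ≈ (0.291667/3) × -13.729612 = -1.334823
Exact value: -1.334769
Error: 0.000054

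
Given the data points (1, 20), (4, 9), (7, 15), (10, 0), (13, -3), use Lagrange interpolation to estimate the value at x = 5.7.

Lagrange interpolation formula:
P(x) = Σ yᵢ × Lᵢ(x)
where Lᵢ(x) = Π_{j≠i} (x - xⱼ)/(xᵢ - xⱼ)

L_0(5.7) = (5.7 - 4)/(1 - 4) × (5.7 - 7)/(1 - 7) × (5.7 - 10)/(1 - 10) × (5.7 - 13)/(1 - 13) = -0.035685
L_1(5.7) = (5.7 - 1)/(4 - 1) × (5.7 - 7)/(4 - 7) × (5.7 - 10)/(4 - 10) × (5.7 - 13)/(4 - 13) = 0.394636
L_2(5.7) = (5.7 - 1)/(7 - 1) × (5.7 - 4)/(7 - 4) × (5.7 - 10)/(7 - 10) × (5.7 - 13)/(7 - 13) = 0.774093
L_3(5.7) = (5.7 - 1)/(10 - 1) × (5.7 - 4)/(10 - 4) × (5.7 - 7)/(10 - 7) × (5.7 - 13)/(10 - 13) = -0.156019
L_4(5.7) = (5.7 - 1)/(13 - 1) × (5.7 - 4)/(13 - 4) × (5.7 - 7)/(13 - 7) × (5.7 - 10)/(13 - 10) = 0.022975

P(5.7) = 20×L_0(5.7) + 9×L_1(5.7) + 15×L_2(5.7) + 0×L_3(5.7) + (-3)×L_4(5.7)
P(5.7) = 14.380485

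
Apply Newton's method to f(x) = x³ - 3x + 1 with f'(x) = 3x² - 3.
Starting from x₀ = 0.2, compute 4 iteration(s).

f(x) = x³ - 3x + 1
f'(x) = 3x² - 3
x₀ = 0.2

Newton-Raphson formula: x_{n+1} = x_n - f(x_n)/f'(x_n)

Iteration 1:
  f(0.200000) = 0.408000
  f'(0.200000) = -2.880000
  x_1 = 0.200000 - 0.408000/(-2.880000) = 0.341667
Iteration 2:
  f(0.341667) = 0.014885
  f'(0.341667) = -2.649792
  x_2 = 0.341667 - 0.014885/(-2.649792) = 0.347284
Iteration 3:
  f(0.347284) = 0.000033
  f'(0.347284) = -2.638181
  x_3 = 0.347284 - 0.000033/(-2.638181) = 0.347296
Iteration 4:
  f(0.347296) = 0.000000
  f'(0.347296) = -2.638156
  x_4 = 0.347296 - 0.000000/(-2.638156) = 0.347296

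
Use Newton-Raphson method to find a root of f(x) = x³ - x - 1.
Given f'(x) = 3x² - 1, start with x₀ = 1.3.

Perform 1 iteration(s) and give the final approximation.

f(x) = x³ - x - 1
f'(x) = 3x² - 1
x₀ = 1.3

Newton-Raphson formula: x_{n+1} = x_n - f(x_n)/f'(x_n)

Iteration 1:
  f(1.300000) = -0.103000
  f'(1.300000) = 4.070000
  x_1 = 1.300000 - (-0.103000)/4.070000 = 1.325307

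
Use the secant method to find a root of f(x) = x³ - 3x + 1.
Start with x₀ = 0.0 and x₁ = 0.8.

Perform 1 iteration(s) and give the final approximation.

f(x) = x³ - 3x + 1
x₀ = 0.0, x₁ = 0.8

Secant formula: x_{n+1} = x_n - f(x_n)(x_n - x_{n-1})/(f(x_n) - f(x_{n-1}))

Iteration 1:
  f(0.000000) = 1.000000
  f(0.800000) = -0.888000
  x_2 = 0.800000 - (-0.888000)×(0.800000 - 0.000000)/(-0.888000 - 1.000000)
       = 0.423729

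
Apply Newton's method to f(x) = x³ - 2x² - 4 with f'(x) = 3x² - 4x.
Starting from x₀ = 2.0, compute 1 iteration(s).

f(x) = x³ - 2x² - 4
f'(x) = 3x² - 4x
x₀ = 2.0

Newton-Raphson formula: x_{n+1} = x_n - f(x_n)/f'(x_n)

Iteration 1:
  f(2.000000) = -4.000000
  f'(2.000000) = 4.000000
  x_1 = 2.000000 - (-4.000000)/4.000000 = 3.000000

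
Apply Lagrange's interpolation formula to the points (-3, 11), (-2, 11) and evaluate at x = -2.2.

Lagrange interpolation formula:
P(x) = Σ yᵢ × Lᵢ(x)
where Lᵢ(x) = Π_{j≠i} (x - xⱼ)/(xᵢ - xⱼ)

L_0(-2.2) = (-2.2 - (-2))/(-3 - (-2)) = 0.200000
L_1(-2.2) = (-2.2 - (-3))/(-2 - (-3)) = 0.800000

P(-2.2) = 11×L_0(-2.2) + 11×L_1(-2.2)
P(-2.2) = 11.000000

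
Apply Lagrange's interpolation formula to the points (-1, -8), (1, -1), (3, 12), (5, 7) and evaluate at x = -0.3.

Lagrange interpolation formula:
P(x) = Σ yᵢ × Lᵢ(x)
where Lᵢ(x) = Π_{j≠i} (x - xⱼ)/(xᵢ - xⱼ)

L_0(-0.3) = (-0.3 - 1)/(-1 - 1) × (-0.3 - 3)/(-1 - 3) × (-0.3 - 5)/(-1 - 5) = 0.473687
L_1(-0.3) = (-0.3 - (-1))/(1 - (-1)) × (-0.3 - 3)/(1 - 3) × (-0.3 - 5)/(1 - 5) = 0.765187
L_2(-0.3) = (-0.3 - (-1))/(3 - (-1)) × (-0.3 - 1)/(3 - 1) × (-0.3 - 5)/(3 - 5) = -0.301437
L_3(-0.3) = (-0.3 - (-1))/(5 - (-1)) × (-0.3 - 1)/(5 - 1) × (-0.3 - 3)/(5 - 3) = 0.062562

P(-0.3) = (-8)×L_0(-0.3) + (-1)×L_1(-0.3) + 12×L_2(-0.3) + 7×L_3(-0.3)
P(-0.3) = -7.734000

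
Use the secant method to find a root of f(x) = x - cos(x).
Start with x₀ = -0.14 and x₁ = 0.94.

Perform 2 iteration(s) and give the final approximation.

f(x) = x - cos(x)
x₀ = -0.14, x₁ = 0.94

Secant formula: x_{n+1} = x_n - f(x_n)(x_n - x_{n-1})/(f(x_n) - f(x_{n-1}))

Iteration 1:
  f(-0.140000) = -1.130216
  f(0.940000) = 0.350212
  x_2 = 0.940000 - 0.350212×(0.940000 - (-0.140000))/(0.350212 - (-1.130216))
       = 0.684514
Iteration 2:
  f(0.940000) = 0.350212
  f(0.684514) = -0.090213
  x_3 = 0.684514 - (-0.090213)×(0.684514 - 0.940000)/(-0.090213 - 0.350212)
       = 0.736845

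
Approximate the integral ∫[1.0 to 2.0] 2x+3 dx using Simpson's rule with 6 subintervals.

f(x) = 2x+3
a = 1.0, b = 2.0, n = 6
h = (b - a)/n = 0.166667

Simpson's rule: (h/3)[f(x₀) + 4f(x₁) + 2f(x₂) + ... + f(xₙ)]

x_0 = 1.0000, f(x_0) = 5.000000, coefficient = 1
x_1 = 1.1667, f(x_1) = 5.333333, coefficient = 4
x_2 = 1.3333, f(x_2) = 5.666667, coefficient = 2
x_3 = 1.5000, f(x_3) = 6.000000, coefficient = 4
x_4 = 1.6667, f(x_4) = 6.333333, coefficient = 2
x_5 = 1.8333, f(x_5) = 6.666667, coefficient = 4
x_6 = 2.0000, f(x_6) = 7.000000, coefficient = 1

I ≈ (0.166667/3) × 108.000000 = 6.000000
Exact value: 6.000000
Error: 0.000000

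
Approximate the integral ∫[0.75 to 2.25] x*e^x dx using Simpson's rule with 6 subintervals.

f(x) = x*e^x
a = 0.75, b = 2.25, n = 6
h = (b - a)/n = 0.250000

Simpson's rule: (h/3)[f(x₀) + 4f(x₁) + 2f(x₂) + ... + f(xₙ)]

x_0 = 0.7500, f(x_0) = 1.587750, coefficient = 1
x_1 = 1.0000, f(x_1) = 2.718282, coefficient = 4
x_2 = 1.2500, f(x_2) = 4.362929, coefficient = 2
x_3 = 1.5000, f(x_3) = 6.722534, coefficient = 4
x_4 = 1.7500, f(x_4) = 10.070555, coefficient = 2
x_5 = 2.0000, f(x_5) = 14.778112, coefficient = 4
x_6 = 2.2500, f(x_6) = 21.347406, coefficient = 1

I ≈ (0.250000/3) × 148.677833 = 12.389819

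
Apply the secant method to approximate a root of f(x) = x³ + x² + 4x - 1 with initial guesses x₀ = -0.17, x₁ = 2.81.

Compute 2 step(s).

f(x) = x³ + x² + 4x - 1
x₀ = -0.17, x₁ = 2.81

Secant formula: x_{n+1} = x_n - f(x_n)(x_n - x_{n-1})/(f(x_n) - f(x_{n-1}))

Iteration 1:
  f(-0.170000) = -1.656013
  f(2.810000) = 40.324141
  x_2 = 2.810000 - 40.324141×(2.810000 - (-0.170000))/(40.324141 - (-1.656013))
       = -0.052446
Iteration 2:
  f(2.810000) = 40.324141
  f(-0.052446) = -1.207179
  x_3 = -0.052446 - (-1.207179)×(-0.052446 - 2.810000)/(-1.207179 - 40.324141)
       = 0.030756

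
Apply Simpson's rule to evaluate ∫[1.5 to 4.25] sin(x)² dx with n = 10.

f(x) = sin(x)²
a = 1.5, b = 4.25, n = 10
h = (b - a)/n = 0.275000

Simpson's rule: (h/3)[f(x₀) + 4f(x₁) + 2f(x₂) + ... + f(xₙ)]

x_0 = 1.5000, f(x_0) = 0.994996, coefficient = 1
x_1 = 1.7750, f(x_1) = 0.958877, coefficient = 4
x_2 = 2.0500, f(x_2) = 0.787412, coefficient = 2
x_3 = 2.3250, f(x_3) = 0.531174, coefficient = 4
x_4 = 2.6000, f(x_4) = 0.265742, coefficient = 2
x_5 = 2.8750, f(x_5) = 0.069404, coefficient = 4
x_6 = 3.1500, f(x_6) = 0.000071, coefficient = 2
x_7 = 3.4250, f(x_7) = 0.078192, coefficient = 4
x_8 = 3.7000, f(x_8) = 0.280726, coefficient = 2
x_9 = 3.9750, f(x_9) = 0.547935, coefficient = 4
x_10 = 4.2500, f(x_10) = 0.801006, coefficient = 1

I ≈ (0.275000/3) × 13.206235 = 1.210572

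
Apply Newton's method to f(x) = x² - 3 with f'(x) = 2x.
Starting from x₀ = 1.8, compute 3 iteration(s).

f(x) = x² - 3
f'(x) = 2x
x₀ = 1.8

Newton-Raphson formula: x_{n+1} = x_n - f(x_n)/f'(x_n)

Iteration 1:
  f(1.800000) = 0.240000
  f'(1.800000) = 3.600000
  x_1 = 1.800000 - 0.240000/3.600000 = 1.733333
Iteration 2:
  f(1.733333) = 0.004444
  f'(1.733333) = 3.466667
  x_2 = 1.733333 - 0.004444/3.466667 = 1.732051
Iteration 3:
  f(1.732051) = 0.000002
  f'(1.732051) = 3.464103
  x_3 = 1.732051 - 0.000002/3.464103 = 1.732051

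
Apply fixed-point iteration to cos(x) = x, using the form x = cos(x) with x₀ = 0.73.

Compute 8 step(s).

Equation: cos(x) = x
Fixed-point form: x = cos(x)
x₀ = 0.73

x_1 = g(0.730000) = 0.745174
x_2 = g(0.745174) = 0.734970
x_3 = g(0.734970) = 0.741851
x_4 = g(0.741851) = 0.737219
x_5 = g(0.737219) = 0.740341
x_6 = g(0.740341) = 0.738239
x_7 = g(0.738239) = 0.739655
x_8 = g(0.739655) = 0.738701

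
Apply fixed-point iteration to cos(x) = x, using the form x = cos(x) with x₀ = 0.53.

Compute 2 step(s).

Equation: cos(x) = x
Fixed-point form: x = cos(x)
x₀ = 0.53

x_1 = g(0.530000) = 0.862807
x_2 = g(0.862807) = 0.650308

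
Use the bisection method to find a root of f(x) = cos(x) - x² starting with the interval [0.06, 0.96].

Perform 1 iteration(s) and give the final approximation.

f(x) = cos(x) - x²
Initial interval: [0.06, 0.96]

Iteration 1:
  c_1 = (0.060000 + 0.960000)/2 = 0.510000
  f(c_1) = f(0.510000) = 0.612645
  f(a) × f(c) ≥ 0, new interval: [0.510000, 0.960000]

After 1 iteration(s), the approximation is c_1 = 0.510000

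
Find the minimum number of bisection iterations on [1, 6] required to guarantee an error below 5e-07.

We need (b-a)/2^n ≤ 5e-07
(6 - 1)/2^n ≤ 5e-07
5/2^n ≤ 5e-07
2^n ≥ 10000000
n ≥ log₂(10000000) = 23.25
n ≥ 24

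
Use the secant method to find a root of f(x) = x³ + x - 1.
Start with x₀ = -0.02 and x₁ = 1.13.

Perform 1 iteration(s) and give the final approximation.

f(x) = x³ + x - 1
x₀ = -0.02, x₁ = 1.13

Secant formula: x_{n+1} = x_n - f(x_n)(x_n - x_{n-1})/(f(x_n) - f(x_{n-1}))

Iteration 1:
  f(-0.020000) = -1.020008
  f(1.130000) = 1.572897
  x_2 = 1.130000 - 1.572897×(1.130000 - (-0.020000))/(1.572897 - (-1.020008))
       = 0.432392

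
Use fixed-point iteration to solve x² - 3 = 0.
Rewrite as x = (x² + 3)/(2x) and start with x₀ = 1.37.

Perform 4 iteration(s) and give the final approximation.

Equation: x² - 3 = 0
Fixed-point form: x = (x² + 3)/(2x)
x₀ = 1.37

x_1 = g(1.370000) = 1.779891
x_2 = g(1.779891) = 1.732694
x_3 = g(1.732694) = 1.732051
x_4 = g(1.732051) = 1.732051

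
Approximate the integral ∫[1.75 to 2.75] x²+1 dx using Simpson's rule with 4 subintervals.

f(x) = x²+1
a = 1.75, b = 2.75, n = 4
h = (b - a)/n = 0.250000

Simpson's rule: (h/3)[f(x₀) + 4f(x₁) + 2f(x₂) + ... + f(xₙ)]

x_0 = 1.7500, f(x_0) = 4.062500, coefficient = 1
x_1 = 2.0000, f(x_1) = 5.000000, coefficient = 4
x_2 = 2.2500, f(x_2) = 6.062500, coefficient = 2
x_3 = 2.5000, f(x_3) = 7.250000, coefficient = 4
x_4 = 2.7500, f(x_4) = 8.562500, coefficient = 1

I ≈ (0.250000/3) × 73.750000 = 6.145833
Exact value: 6.145833
Error: 0.000000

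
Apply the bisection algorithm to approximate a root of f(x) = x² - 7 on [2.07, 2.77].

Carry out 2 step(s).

f(x) = x² - 7
Initial interval: [2.07, 2.77]

Iteration 1:
  c_1 = (2.070000 + 2.770000)/2 = 2.420000
  f(c_1) = f(2.420000) = -1.143600
  f(a) × f(c) ≥ 0, new interval: [2.420000, 2.770000]
Iteration 2:
  c_2 = (2.420000 + 2.770000)/2 = 2.595000
  f(c_2) = f(2.595000) = -0.265975
  f(a) × f(c) ≥ 0, new interval: [2.595000, 2.770000]

After 2 iteration(s), the approximation is c_2 = 2.595000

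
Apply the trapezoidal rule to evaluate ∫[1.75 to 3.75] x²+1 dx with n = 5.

f(x) = x²+1
a = 1.75, b = 3.75, n = 5
h = (b - a)/n = 0.400000

Trapezoidal rule: (h/2)[f(x₀) + 2f(x₁) + 2f(x₂) + ... + f(xₙ)]

x_0 = 1.7500, f(x_0) = 4.062500, coefficient = 1
x_1 = 2.1500, f(x_1) = 5.622500, coefficient = 2
x_2 = 2.5500, f(x_2) = 7.502500, coefficient = 2
x_3 = 2.9500, f(x_3) = 9.702500, coefficient = 2
x_4 = 3.3500, f(x_4) = 12.222500, coefficient = 2
x_5 = 3.7500, f(x_5) = 15.062500, coefficient = 1

I ≈ (0.400000/2) × 89.225000 = 17.845000
Exact value: 17.791667
Error: 0.053333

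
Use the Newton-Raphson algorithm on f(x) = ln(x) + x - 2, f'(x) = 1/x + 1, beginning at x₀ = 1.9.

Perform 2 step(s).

f(x) = ln(x) + x - 2
f'(x) = 1/x + 1
x₀ = 1.9

Newton-Raphson formula: x_{n+1} = x_n - f(x_n)/f'(x_n)

Iteration 1:
  f(1.900000) = 0.541854
  f'(1.900000) = 1.526316
  x_1 = 1.900000 - 0.541854/1.526316 = 1.544992
Iteration 2:
  f(1.544992) = -0.019989
  f'(1.544992) = 1.647252
  x_2 = 1.544992 - (-0.019989)/1.647252 = 1.557127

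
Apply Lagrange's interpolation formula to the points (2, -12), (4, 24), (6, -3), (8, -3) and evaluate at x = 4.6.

Lagrange interpolation formula:
P(x) = Σ yᵢ × Lᵢ(x)
where Lᵢ(x) = Π_{j≠i} (x - xⱼ)/(xᵢ - xⱼ)

L_0(4.6) = (4.6 - 4)/(2 - 4) × (4.6 - 6)/(2 - 6) × (4.6 - 8)/(2 - 8) = -0.059500
L_1(4.6) = (4.6 - 2)/(4 - 2) × (4.6 - 6)/(4 - 6) × (4.6 - 8)/(4 - 8) = 0.773500
L_2(4.6) = (4.6 - 2)/(6 - 2) × (4.6 - 4)/(6 - 4) × (4.6 - 8)/(6 - 8) = 0.331500
L_3(4.6) = (4.6 - 2)/(8 - 2) × (4.6 - 4)/(8 - 4) × (4.6 - 6)/(8 - 6) = -0.045500

P(4.6) = (-12)×L_0(4.6) + 24×L_1(4.6) + (-3)×L_2(4.6) + (-3)×L_3(4.6)
P(4.6) = 18.420000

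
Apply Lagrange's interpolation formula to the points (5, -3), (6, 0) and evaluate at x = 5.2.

Lagrange interpolation formula:
P(x) = Σ yᵢ × Lᵢ(x)
where Lᵢ(x) = Π_{j≠i} (x - xⱼ)/(xᵢ - xⱼ)

L_0(5.2) = (5.2 - 6)/(5 - 6) = 0.800000
L_1(5.2) = (5.2 - 5)/(6 - 5) = 0.200000

P(5.2) = (-3)×L_0(5.2) + 0×L_1(5.2)
P(5.2) = -2.400000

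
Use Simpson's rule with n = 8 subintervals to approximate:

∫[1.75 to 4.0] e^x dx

f(x) = e^x
a = 1.75, b = 4.0, n = 8
h = (b - a)/n = 0.281250

Simpson's rule: (h/3)[f(x₀) + 4f(x₁) + 2f(x₂) + ... + f(xₙ)]

x_0 = 1.7500, f(x_0) = 5.754603, coefficient = 1
x_1 = 2.0312, f(x_1) = 7.623610, coefficient = 4
x_2 = 2.3125, f(x_2) = 10.099642, coefficient = 2
x_3 = 2.5938, f(x_3) = 13.379852, coefficient = 4
x_4 = 2.8750, f(x_4) = 17.725424, coefficient = 2
x_5 = 3.1562, f(x_5) = 23.482372, coefficient = 4
x_6 = 3.4375, f(x_6) = 31.109088, coefficient = 2
x_7 = 3.7188, f(x_7) = 41.212846, coefficient = 4
x_8 = 4.0000, f(x_8) = 54.598150, coefficient = 1

I ≈ (0.281250/3) × 521.015780 = 48.845229
Exact value: 48.843547
Error: 0.001682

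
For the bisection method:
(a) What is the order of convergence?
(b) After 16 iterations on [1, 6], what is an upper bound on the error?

(a) Bisection has linear (order 1) convergence; the error is halved each step.

(b) Error bound = (b-a)/2^n = (6 - 1)/2^{16}
    = 5/2^{16}

(a) 1 (linear); (b) error ≤ 7.63e-05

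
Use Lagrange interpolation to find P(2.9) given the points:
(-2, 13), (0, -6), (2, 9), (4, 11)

Lagrange interpolation formula:
P(x) = Σ yᵢ × Lᵢ(x)
where Lᵢ(x) = Π_{j≠i} (x - xⱼ)/(xᵢ - xⱼ)

L_0(2.9) = (2.9 - 0)/(-2 - 0) × (2.9 - 2)/(-2 - 2) × (2.9 - 4)/(-2 - 4) = 0.059813
L_1(2.9) = (2.9 - (-2))/(0 - (-2)) × (2.9 - 2)/(0 - 2) × (2.9 - 4)/(0 - 4) = -0.303188
L_2(2.9) = (2.9 - (-2))/(2 - (-2)) × (2.9 - 0)/(2 - 0) × (2.9 - 4)/(2 - 4) = 0.976938
L_3(2.9) = (2.9 - (-2))/(4 - (-2)) × (2.9 - 0)/(4 - 0) × (2.9 - 2)/(4 - 2) = 0.266437

P(2.9) = 13×L_0(2.9) + (-6)×L_1(2.9) + 9×L_2(2.9) + 11×L_3(2.9)
P(2.9) = 14.319938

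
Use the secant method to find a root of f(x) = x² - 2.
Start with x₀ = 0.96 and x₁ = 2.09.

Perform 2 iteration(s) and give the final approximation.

f(x) = x² - 2
x₀ = 0.96, x₁ = 2.09

Secant formula: x_{n+1} = x_n - f(x_n)(x_n - x_{n-1})/(f(x_n) - f(x_{n-1}))

Iteration 1:
  f(0.960000) = -1.078400
  f(2.090000) = 2.368100
  x_2 = 2.090000 - 2.368100×(2.090000 - 0.960000)/(2.368100 - (-1.078400))
       = 1.313574
Iteration 2:
  f(2.090000) = 2.368100
  f(1.313574) = -0.274524
  x_3 = 1.313574 - (-0.274524)×(1.313574 - 2.090000)/(-0.274524 - 2.368100)
       = 1.394231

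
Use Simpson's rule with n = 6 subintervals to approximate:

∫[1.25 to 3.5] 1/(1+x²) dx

f(x) = 1/(1+x²)
a = 1.25, b = 3.5, n = 6
h = (b - a)/n = 0.375000

Simpson's rule: (h/3)[f(x₀) + 4f(x₁) + 2f(x₂) + ... + f(xₙ)]

x_0 = 1.2500, f(x_0) = 0.390244, coefficient = 1
x_1 = 1.6250, f(x_1) = 0.274678, coefficient = 4
x_2 = 2.0000, f(x_2) = 0.200000, coefficient = 2
x_3 = 2.3750, f(x_3) = 0.150588, coefficient = 4
x_4 = 2.7500, f(x_4) = 0.116788, coefficient = 2
x_5 = 3.1250, f(x_5) = 0.092888, coefficient = 4
x_6 = 3.5000, f(x_6) = 0.075472, coefficient = 1

I ≈ (0.375000/3) × 3.171911 = 0.396489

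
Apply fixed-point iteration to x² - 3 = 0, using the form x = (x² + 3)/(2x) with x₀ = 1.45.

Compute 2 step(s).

Equation: x² - 3 = 0
Fixed-point form: x = (x² + 3)/(2x)
x₀ = 1.45

x_1 = g(1.450000) = 1.759483
x_2 = g(1.759483) = 1.732265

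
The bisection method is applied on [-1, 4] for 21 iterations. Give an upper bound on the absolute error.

Bisection error bound: |error| ≤ (b-a)/2^n
|error| ≤ (4 - (-1))/2^21 = 5/2^21
|error| ≤ 0.0000023842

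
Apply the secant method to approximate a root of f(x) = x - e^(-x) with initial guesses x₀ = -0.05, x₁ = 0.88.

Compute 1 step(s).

f(x) = x - e^(-x)
x₀ = -0.05, x₁ = 0.88

Secant formula: x_{n+1} = x_n - f(x_n)(x_n - x_{n-1})/(f(x_n) - f(x_{n-1}))

Iteration 1:
  f(-0.050000) = -1.101271
  f(0.880000) = 0.465217
  x_2 = 0.880000 - 0.465217×(0.880000 - (-0.050000))/(0.465217 - (-1.101271))
       = 0.603808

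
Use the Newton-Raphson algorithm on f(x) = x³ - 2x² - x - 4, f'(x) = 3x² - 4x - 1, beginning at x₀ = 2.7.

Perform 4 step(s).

f(x) = x³ - 2x² - x - 4
f'(x) = 3x² - 4x - 1
x₀ = 2.7

Newton-Raphson formula: x_{n+1} = x_n - f(x_n)/f'(x_n)

Iteration 1:
  f(2.700000) = -1.597000
  f'(2.700000) = 10.070000
  x_1 = 2.700000 - (-1.597000)/10.070000 = 2.858590
Iteration 2:
  f(2.858590) = 0.157408
  f'(2.858590) = 12.080249
  x_2 = 2.858590 - 0.157408/12.080249 = 2.845560
Iteration 3:
  f(2.845560) = 0.001114
  f'(2.845560) = 11.909391
  x_3 = 2.845560 - 0.001114/11.909391 = 2.845466
Iteration 4:
  f(2.845466) = 0.000000
  f'(2.845466) = 11.908168
  x_4 = 2.845466 - 0.000000/11.908168 = 2.845466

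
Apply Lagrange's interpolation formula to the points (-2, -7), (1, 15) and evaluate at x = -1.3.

Lagrange interpolation formula:
P(x) = Σ yᵢ × Lᵢ(x)
where Lᵢ(x) = Π_{j≠i} (x - xⱼ)/(xᵢ - xⱼ)

L_0(-1.3) = (-1.3 - 1)/(-2 - 1) = 0.766667
L_1(-1.3) = (-1.3 - (-2))/(1 - (-2)) = 0.233333

P(-1.3) = (-7)×L_0(-1.3) + 15×L_1(-1.3)
P(-1.3) = -1.866667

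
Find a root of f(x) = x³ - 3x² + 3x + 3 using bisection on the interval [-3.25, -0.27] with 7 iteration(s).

f(x) = x³ - 3x² + 3x + 3
Initial interval: [-3.25, -0.27]

Iteration 1:
  c_1 = (-3.250000 + (-0.270000))/2 = -1.760000
  f(c_1) = f(-1.760000) = -17.024576
  f(a) × f(c) ≥ 0, new interval: [-1.760000, -0.270000]
Iteration 2:
  c_2 = (-1.760000 + (-0.270000))/2 = -1.015000
  f(c_2) = f(-1.015000) = -4.181353
  f(a) × f(c) ≥ 0, new interval: [-1.015000, -0.270000]
Iteration 3:
  c_3 = (-1.015000 + (-0.270000))/2 = -0.642500
  f(c_3) = f(-0.642500) = -0.431147
  f(a) × f(c) ≥ 0, new interval: [-0.642500, -0.270000]
Iteration 4:
  c_4 = (-0.642500 + (-0.270000))/2 = -0.456250
  f(c_4) = f(-0.456250) = 0.911783
  f(a) × f(c) < 0, new interval: [-0.642500, -0.456250]
Iteration 5:
  c_5 = (-0.642500 + (-0.456250))/2 = -0.549375
  f(c_5) = f(-0.549375) = 0.280628
  f(a) × f(c) < 0, new interval: [-0.642500, -0.549375]
Iteration 6:
  c_6 = (-0.642500 + (-0.549375))/2 = -0.595938
  f(c_6) = f(-0.595938) = -0.064879
  f(a) × f(c) ≥ 0, new interval: [-0.595938, -0.549375]
Iteration 7:
  c_7 = (-0.595938 + (-0.549375))/2 = -0.572656
  f(c_7) = f(-0.572656) = 0.110432
  f(a) × f(c) < 0, new interval: [-0.595938, -0.572656]

After 7 iteration(s), the approximation is c_7 = -0.572656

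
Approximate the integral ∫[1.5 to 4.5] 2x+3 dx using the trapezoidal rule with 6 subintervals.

f(x) = 2x+3
a = 1.5, b = 4.5, n = 6
h = (b - a)/n = 0.500000

Trapezoidal rule: (h/2)[f(x₀) + 2f(x₁) + 2f(x₂) + ... + f(xₙ)]

x_0 = 1.5000, f(x_0) = 6.000000, coefficient = 1
x_1 = 2.0000, f(x_1) = 7.000000, coefficient = 2
x_2 = 2.5000, f(x_2) = 8.000000, coefficient = 2
x_3 = 3.0000, f(x_3) = 9.000000, coefficient = 2
x_4 = 3.5000, f(x_4) = 10.000000, coefficient = 2
x_5 = 4.0000, f(x_5) = 11.000000, coefficient = 2
x_6 = 4.5000, f(x_6) = 12.000000, coefficient = 1

I ≈ (0.500000/2) × 108.000000 = 27.000000
Exact value: 27.000000
Error: 0.000000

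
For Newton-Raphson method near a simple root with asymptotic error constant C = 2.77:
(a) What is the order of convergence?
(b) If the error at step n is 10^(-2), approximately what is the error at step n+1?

(a) Newton-Raphson has quadratic (order 2) convergence near simple roots.
    This means |e_{n+1}| ≈ C|e_n|².

(b) With |e_n| = 10^(-2) and C = 2.77:
    |e_{n+1}| ≈ 2.77 × (10^(-2))² = 2.77 × 10^(-4)

(a) 2 (quadratic); (b) |e_{n+1}| ≈ 2.770e-04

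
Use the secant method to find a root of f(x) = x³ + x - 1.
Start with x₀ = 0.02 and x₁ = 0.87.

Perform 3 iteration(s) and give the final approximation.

f(x) = x³ + x - 1
x₀ = 0.02, x₁ = 0.87

Secant formula: x_{n+1} = x_n - f(x_n)(x_n - x_{n-1})/(f(x_n) - f(x_{n-1}))

Iteration 1:
  f(0.020000) = -0.979992
  f(0.870000) = 0.528503
  x_2 = 0.870000 - 0.528503×(0.870000 - 0.020000)/(0.528503 - (-0.979992))
       = 0.572201
Iteration 2:
  f(0.870000) = 0.528503
  f(0.572201) = -0.240451
  x_3 = 0.572201 - (-0.240451)×(0.572201 - 0.870000)/(-0.240451 - 0.528503)
       = 0.665323
Iteration 3:
  f(0.572201) = -0.240451
  f(0.665323) = -0.040169
  x_4 = 0.665323 - (-0.040169)×(0.665323 - 0.572201)/(-0.040169 - (-0.240451))
       = 0.683999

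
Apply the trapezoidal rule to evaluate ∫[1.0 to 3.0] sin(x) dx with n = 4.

f(x) = sin(x)
a = 1.0, b = 3.0, n = 4
h = (b - a)/n = 0.500000

Trapezoidal rule: (h/2)[f(x₀) + 2f(x₁) + 2f(x₂) + ... + f(xₙ)]

x_0 = 1.0000, f(x_0) = 0.841471, coefficient = 1
x_1 = 1.5000, f(x_1) = 0.997495, coefficient = 2
x_2 = 2.0000, f(x_2) = 0.909297, coefficient = 2
x_3 = 2.5000, f(x_3) = 0.598472, coefficient = 2
x_4 = 3.0000, f(x_4) = 0.141120, coefficient = 1

I ≈ (0.500000/2) × 5.993120 = 1.498280
Exact value: 1.530295
Error: 0.032015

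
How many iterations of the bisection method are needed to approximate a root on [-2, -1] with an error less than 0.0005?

We need (b-a)/2^n ≤ 0.0005
(-1 - (-2))/2^n ≤ 0.0005
1/2^n ≤ 0.0005
2^n ≥ 2000
n ≥ log₂(2000) = 10.97
n ≥ 11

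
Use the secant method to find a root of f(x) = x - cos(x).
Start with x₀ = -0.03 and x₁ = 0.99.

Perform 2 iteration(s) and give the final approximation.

f(x) = x - cos(x)
x₀ = -0.03, x₁ = 0.99

Secant formula: x_{n+1} = x_n - f(x_n)(x_n - x_{n-1})/(f(x_n) - f(x_{n-1}))

Iteration 1:
  f(-0.030000) = -1.029550
  f(0.990000) = 0.441310
  x_2 = 0.990000 - 0.441310×(0.990000 - (-0.030000))/(0.441310 - (-1.029550))
       = 0.683964
Iteration 2:
  f(0.990000) = 0.441310
  f(0.683964) = -0.091110
  x_3 = 0.683964 - (-0.091110)×(0.683964 - 0.990000)/(-0.091110 - 0.441310)
       = 0.736334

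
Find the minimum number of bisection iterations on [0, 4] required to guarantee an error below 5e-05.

We need (b-a)/2^n ≤ 5e-05
(4 - 0)/2^n ≤ 5e-05
4/2^n ≤ 5e-05
2^n ≥ 80000
n ≥ log₂(80000) = 16.29
n ≥ 17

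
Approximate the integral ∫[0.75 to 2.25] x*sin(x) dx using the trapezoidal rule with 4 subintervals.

f(x) = x*sin(x)
a = 0.75, b = 2.25, n = 4
h = (b - a)/n = 0.375000

Trapezoidal rule: (h/2)[f(x₀) + 2f(x₁) + 2f(x₂) + ... + f(xₙ)]

x_0 = 0.7500, f(x_0) = 0.511229, coefficient = 1
x_1 = 1.1250, f(x_1) = 1.015051, coefficient = 2
x_2 = 1.5000, f(x_2) = 1.496242, coefficient = 2
x_3 = 1.8750, f(x_3) = 1.788911, coefficient = 2
x_4 = 2.2500, f(x_4) = 1.750665, coefficient = 1

I ≈ (0.375000/2) × 10.862302 = 2.036682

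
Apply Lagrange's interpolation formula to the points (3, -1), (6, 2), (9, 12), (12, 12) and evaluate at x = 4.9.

Lagrange interpolation formula:
P(x) = Σ yᵢ × Lᵢ(x)
where Lᵢ(x) = Π_{j≠i} (x - xⱼ)/(xᵢ - xⱼ)

L_0(4.9) = (4.9 - 6)/(3 - 6) × (4.9 - 9)/(3 - 9) × (4.9 - 12)/(3 - 12) = 0.197660
L_1(4.9) = (4.9 - 3)/(6 - 3) × (4.9 - 9)/(6 - 9) × (4.9 - 12)/(6 - 12) = 1.024241
L_2(4.9) = (4.9 - 3)/(9 - 3) × (4.9 - 6)/(9 - 6) × (4.9 - 12)/(9 - 12) = -0.274796
L_3(4.9) = (4.9 - 3)/(12 - 3) × (4.9 - 6)/(12 - 6) × (4.9 - 9)/(12 - 9) = 0.052895

P(4.9) = (-1)×L_0(4.9) + 2×L_1(4.9) + 12×L_2(4.9) + 12×L_3(4.9)
P(4.9) = -0.811994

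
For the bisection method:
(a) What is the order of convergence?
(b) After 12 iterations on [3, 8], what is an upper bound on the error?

(a) Bisection has linear (order 1) convergence; the error is halved each step.

(b) Error bound = (b-a)/2^n = (8 - 3)/2^{12}
    = 5/2^{12}

(a) 1 (linear); (b) error ≤ 1.22e-03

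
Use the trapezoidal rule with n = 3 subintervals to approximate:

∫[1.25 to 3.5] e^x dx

f(x) = e^x
a = 1.25, b = 3.5, n = 3
h = (b - a)/n = 0.750000

Trapezoidal rule: (h/2)[f(x₀) + 2f(x₁) + 2f(x₂) + ... + f(xₙ)]

x_0 = 1.2500, f(x_0) = 3.490343, coefficient = 1
x_1 = 2.0000, f(x_1) = 7.389056, coefficient = 2
x_2 = 2.7500, f(x_2) = 15.642632, coefficient = 2
x_3 = 3.5000, f(x_3) = 33.115452, coefficient = 1

I ≈ (0.750000/2) × 82.669171 = 31.000939
Exact value: 29.625109
Error: 1.375830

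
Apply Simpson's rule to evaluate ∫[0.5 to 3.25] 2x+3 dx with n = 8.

f(x) = 2x+3
a = 0.5, b = 3.25, n = 8
h = (b - a)/n = 0.343750

Simpson's rule: (h/3)[f(x₀) + 4f(x₁) + 2f(x₂) + ... + f(xₙ)]

x_0 = 0.5000, f(x_0) = 4.000000, coefficient = 1
x_1 = 0.8438, f(x_1) = 4.687500, coefficient = 4
x_2 = 1.1875, f(x_2) = 5.375000, coefficient = 2
x_3 = 1.5312, f(x_3) = 6.062500, coefficient = 4
x_4 = 1.8750, f(x_4) = 6.750000, coefficient = 2
x_5 = 2.2188, f(x_5) = 7.437500, coefficient = 4
x_6 = 2.5625, f(x_6) = 8.125000, coefficient = 2
x_7 = 2.9062, f(x_7) = 8.812500, coefficient = 4
x_8 = 3.2500, f(x_8) = 9.500000, coefficient = 1

I ≈ (0.343750/3) × 162.000000 = 18.562500
Exact value: 18.562500
Error: 0.000000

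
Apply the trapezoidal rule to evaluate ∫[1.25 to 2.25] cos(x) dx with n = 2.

f(x) = cos(x)
a = 1.25, b = 2.25, n = 2
h = (b - a)/n = 0.500000

Trapezoidal rule: (h/2)[f(x₀) + 2f(x₁) + 2f(x₂) + ... + f(xₙ)]

x_0 = 1.2500, f(x_0) = 0.315322, coefficient = 1
x_1 = 1.7500, f(x_1) = -0.178246, coefficient = 2
x_2 = 2.2500, f(x_2) = -0.628174, coefficient = 1

I ≈ (0.500000/2) × -0.669343 = -0.167336
Exact value: -0.170911
Error: 0.003576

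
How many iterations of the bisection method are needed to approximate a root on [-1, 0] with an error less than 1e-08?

We need (b-a)/2^n ≤ 1e-08
(0 - (-1))/2^n ≤ 1e-08
1/2^n ≤ 1e-08
2^n ≥ 100000000
n ≥ log₂(100000000) = 26.58
n ≥ 27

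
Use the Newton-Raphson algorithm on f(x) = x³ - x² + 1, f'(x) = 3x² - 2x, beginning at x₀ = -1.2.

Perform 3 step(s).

f(x) = x³ - x² + 1
f'(x) = 3x² - 2x
x₀ = -1.2

Newton-Raphson formula: x_{n+1} = x_n - f(x_n)/f'(x_n)

Iteration 1:
  f(-1.200000) = -2.168000
  f'(-1.200000) = 6.720000
  x_1 = -1.200000 - (-2.168000)/6.720000 = -0.877381
Iteration 2:
  f(-0.877381) = -0.445203
  f'(-0.877381) = 4.064154
  x_2 = -0.877381 - (-0.445203)/4.064154 = -0.767837
Iteration 3:
  f(-0.767837) = -0.042271
  f'(-0.767837) = 3.304396
  x_3 = -0.767837 - (-0.042271)/3.304396 = -0.755045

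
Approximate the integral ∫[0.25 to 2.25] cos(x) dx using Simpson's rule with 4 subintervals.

f(x) = cos(x)
a = 0.25, b = 2.25, n = 4
h = (b - a)/n = 0.500000

Simpson's rule: (h/3)[f(x₀) + 4f(x₁) + 2f(x₂) + ... + f(xₙ)]

x_0 = 0.2500, f(x_0) = 0.968912, coefficient = 1
x_1 = 0.7500, f(x_1) = 0.731689, coefficient = 4
x_2 = 1.2500, f(x_2) = 0.315322, coefficient = 2
x_3 = 1.7500, f(x_3) = -0.178246, coefficient = 4
x_4 = 2.2500, f(x_4) = -0.628174, coefficient = 1

I ≈ (0.500000/3) × 3.185155 = 0.530859
Exact value: 0.530669
Error: 0.000190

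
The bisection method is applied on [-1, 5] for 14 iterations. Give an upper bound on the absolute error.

Bisection error bound: |error| ≤ (b-a)/2^n
|error| ≤ (5 - (-1))/2^14 = 6/2^14
|error| ≤ 0.0003662109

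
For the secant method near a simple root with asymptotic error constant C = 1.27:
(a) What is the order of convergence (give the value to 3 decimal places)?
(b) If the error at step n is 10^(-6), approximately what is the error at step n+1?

(a) Secant method has superlinear convergence with order φ = (1+√5)/2 ≈ 1.618.
    This means |e_{n+1}| ≈ C|e_n|^1.618.

(b) With |e_n| = 10^(-6) and C = 1.27:
    |e_{n+1}| ≈ 1.27 × (10^(-6))^1.618 = 1.27 × 10^(-9.71)

(a) ≈ 1.618 (golden ratio); (b) |e_{n+1}| ≈ 2.487e-10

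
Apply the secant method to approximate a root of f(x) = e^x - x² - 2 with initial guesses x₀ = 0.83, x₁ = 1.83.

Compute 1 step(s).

f(x) = e^x - x² - 2
x₀ = 0.83, x₁ = 1.83

Secant formula: x_{n+1} = x_n - f(x_n)(x_n - x_{n-1})/(f(x_n) - f(x_{n-1}))

Iteration 1:
  f(0.830000) = -0.395581
  f(1.830000) = 0.884987
  x_2 = 1.830000 - 0.884987×(1.830000 - 0.830000)/(0.884987 - (-0.395581))
       = 1.138911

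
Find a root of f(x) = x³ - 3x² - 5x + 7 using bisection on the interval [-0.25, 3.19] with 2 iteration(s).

f(x) = x³ - 3x² - 5x + 7
Initial interval: [-0.25, 3.19]

Iteration 1:
  c_1 = (-0.250000 + 3.190000)/2 = 1.470000
  f(c_1) = f(1.470000) = -3.656177
  f(a) × f(c) < 0, new interval: [-0.250000, 1.470000]
Iteration 2:
  c_2 = (-0.250000 + 1.470000)/2 = 0.610000
  f(c_2) = f(0.610000) = 3.060681
  f(a) × f(c) ≥ 0, new interval: [0.610000, 1.470000]

After 2 iteration(s), the approximation is c_2 = 0.610000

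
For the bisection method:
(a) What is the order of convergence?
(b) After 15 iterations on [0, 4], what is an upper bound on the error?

(a) Bisection has linear (order 1) convergence; the error is halved each step.

(b) Error bound = (b-a)/2^n = (4 - 0)/2^{15}
    = 4/2^{15}

(a) 1 (linear); (b) error ≤ 1.22e-04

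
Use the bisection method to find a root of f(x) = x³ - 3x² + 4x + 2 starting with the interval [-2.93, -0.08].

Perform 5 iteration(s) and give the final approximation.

f(x) = x³ - 3x² + 4x + 2
Initial interval: [-2.93, -0.08]

Iteration 1:
  c_1 = (-2.930000 + (-0.080000))/2 = -1.505000
  f(c_1) = f(-1.505000) = -14.223938
  f(a) × f(c) ≥ 0, new interval: [-1.505000, -0.080000]
Iteration 2:
  c_2 = (-1.505000 + (-0.080000))/2 = -0.792500
  f(c_2) = f(-0.792500) = -3.551903
  f(a) × f(c) ≥ 0, new interval: [-0.792500, -0.080000]
Iteration 3:
  c_3 = (-0.792500 + (-0.080000))/2 = -0.436250
  f(c_3) = f(-0.436250) = -0.398967
  f(a) × f(c) ≥ 0, new interval: [-0.436250, -0.080000]
Iteration 4:
  c_4 = (-0.436250 + (-0.080000))/2 = -0.258125
  f(c_4) = f(-0.258125) = 0.750416
  f(a) × f(c) < 0, new interval: [-0.436250, -0.258125]
Iteration 5:
  c_5 = (-0.436250 + (-0.258125))/2 = -0.347187
  f(c_5) = f(-0.347187) = 0.207783
  f(a) × f(c) < 0, new interval: [-0.436250, -0.347187]

After 5 iteration(s), the approximation is c_5 = -0.347187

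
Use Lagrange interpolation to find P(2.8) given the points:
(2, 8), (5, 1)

Lagrange interpolation formula:
P(x) = Σ yᵢ × Lᵢ(x)
where Lᵢ(x) = Π_{j≠i} (x - xⱼ)/(xᵢ - xⱼ)

L_0(2.8) = (2.8 - 5)/(2 - 5) = 0.733333
L_1(2.8) = (2.8 - 2)/(5 - 2) = 0.266667

P(2.8) = 8×L_0(2.8) + 1×L_1(2.8)
P(2.8) = 6.133333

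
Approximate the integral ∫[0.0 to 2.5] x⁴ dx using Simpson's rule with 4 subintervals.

f(x) = x⁴
a = 0.0, b = 2.5, n = 4
h = (b - a)/n = 0.625000

Simpson's rule: (h/3)[f(x₀) + 4f(x₁) + 2f(x₂) + ... + f(xₙ)]

x_0 = 0.0000, f(x_0) = 0.000000, coefficient = 1
x_1 = 0.6250, f(x_1) = 0.152588, coefficient = 4
x_2 = 1.2500, f(x_2) = 2.441406, coefficient = 2
x_3 = 1.8750, f(x_3) = 12.359619, coefficient = 4
x_4 = 2.5000, f(x_4) = 39.062500, coefficient = 1

I ≈ (0.625000/3) × 93.994141 = 19.582113
Exact value: 19.531250
Error: 0.050863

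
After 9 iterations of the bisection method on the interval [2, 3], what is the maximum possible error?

Bisection error bound: |error| ≤ (b-a)/2^n
|error| ≤ (3 - 2)/2^9 = 1/2^9
|error| ≤ 0.0019531250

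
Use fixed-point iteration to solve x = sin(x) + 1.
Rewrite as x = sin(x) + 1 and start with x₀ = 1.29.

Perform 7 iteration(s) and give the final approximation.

Equation: x = sin(x) + 1
Fixed-point form: x = sin(x) + 1
x₀ = 1.29

x_1 = g(1.290000) = 1.960835
x_2 = g(1.960835) = 1.924894
x_3 = g(1.924894) = 1.937960
x_4 = g(1.937960) = 1.933349
x_5 = g(1.933349) = 1.934994
x_6 = g(1.934994) = 1.934410
x_7 = g(1.934410) = 1.934618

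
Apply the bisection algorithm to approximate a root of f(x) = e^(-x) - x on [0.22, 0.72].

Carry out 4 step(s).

f(x) = e^(-x) - x
Initial interval: [0.22, 0.72]

Iteration 1:
  c_1 = (0.220000 + 0.720000)/2 = 0.470000
  f(c_1) = f(0.470000) = 0.155002
  f(a) × f(c) ≥ 0, new interval: [0.470000, 0.720000]
Iteration 2:
  c_2 = (0.470000 + 0.720000)/2 = 0.595000
  f(c_2) = f(0.595000) = -0.043437
  f(a) × f(c) < 0, new interval: [0.470000, 0.595000]
Iteration 3:
  c_3 = (0.470000 + 0.595000)/2 = 0.532500
  f(c_3) = f(0.532500) = 0.054635
  f(a) × f(c) ≥ 0, new interval: [0.532500, 0.595000]
Iteration 4:
  c_4 = (0.532500 + 0.595000)/2 = 0.563750
  f(c_4) = f(0.563750) = 0.005321
  f(a) × f(c) ≥ 0, new interval: [0.563750, 0.595000]

After 4 iteration(s), the approximation is c_4 = 0.563750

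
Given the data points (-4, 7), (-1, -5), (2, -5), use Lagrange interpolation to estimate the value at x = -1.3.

Lagrange interpolation formula:
P(x) = Σ yᵢ × Lᵢ(x)
where Lᵢ(x) = Π_{j≠i} (x - xⱼ)/(xᵢ - xⱼ)

L_0(-1.3) = (-1.3 - (-1))/(-4 - (-1)) × (-1.3 - 2)/(-4 - 2) = 0.055000
L_1(-1.3) = (-1.3 - (-4))/(-1 - (-4)) × (-1.3 - 2)/(-1 - 2) = 0.990000
L_2(-1.3) = (-1.3 - (-4))/(2 - (-4)) × (-1.3 - (-1))/(2 - (-1)) = -0.045000

P(-1.3) = 7×L_0(-1.3) + (-5)×L_1(-1.3) + (-5)×L_2(-1.3)
P(-1.3) = -4.340000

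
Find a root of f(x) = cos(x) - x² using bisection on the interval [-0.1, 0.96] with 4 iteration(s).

f(x) = cos(x) - x²
Initial interval: [-0.1, 0.96]

Iteration 1:
  c_1 = (-0.100000 + 0.960000)/2 = 0.430000
  f(c_1) = f(0.430000) = 0.724066
  f(a) × f(c) ≥ 0, new interval: [0.430000, 0.960000]
Iteration 2:
  c_2 = (0.430000 + 0.960000)/2 = 0.695000
  f(c_2) = f(0.695000) = 0.285029
  f(a) × f(c) ≥ 0, new interval: [0.695000, 0.960000]
Iteration 3:
  c_3 = (0.695000 + 0.960000)/2 = 0.827500
  f(c_3) = f(0.827500) = -0.008038
  f(a) × f(c) < 0, new interval: [0.695000, 0.827500]
Iteration 4:
  c_4 = (0.695000 + 0.827500)/2 = 0.761250
  f(c_4) = f(0.761250) = 0.144473
  f(a) × f(c) ≥ 0, new interval: [0.761250, 0.827500]

After 4 iteration(s), the approximation is c_4 = 0.761250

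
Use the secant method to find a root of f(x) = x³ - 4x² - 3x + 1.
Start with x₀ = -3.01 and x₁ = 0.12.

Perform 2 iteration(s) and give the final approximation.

f(x) = x³ - 4x² - 3x + 1
x₀ = -3.01, x₁ = 0.12

Secant formula: x_{n+1} = x_n - f(x_n)(x_n - x_{n-1})/(f(x_n) - f(x_{n-1}))

Iteration 1:
  f(-3.010000) = -53.481301
  f(0.120000) = 0.584128
  x_2 = 0.120000 - 0.584128×(0.120000 - (-3.010000))/(0.584128 - (-53.481301))
       = 0.086183
Iteration 2:
  f(0.120000) = 0.584128
  f(0.086183) = 0.712380
  x_3 = 0.086183 - 0.712380×(0.086183 - 0.120000)/(0.712380 - 0.584128)
       = 0.274019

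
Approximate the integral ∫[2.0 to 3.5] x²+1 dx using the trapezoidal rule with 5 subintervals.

f(x) = x²+1
a = 2.0, b = 3.5, n = 5
h = (b - a)/n = 0.300000

Trapezoidal rule: (h/2)[f(x₀) + 2f(x₁) + 2f(x₂) + ... + f(xₙ)]

x_0 = 2.0000, f(x_0) = 5.000000, coefficient = 1
x_1 = 2.3000, f(x_1) = 6.290000, coefficient = 2
x_2 = 2.6000, f(x_2) = 7.760000, coefficient = 2
x_3 = 2.9000, f(x_3) = 9.410000, coefficient = 2
x_4 = 3.2000, f(x_4) = 11.240000, coefficient = 2
x_5 = 3.5000, f(x_5) = 13.250000, coefficient = 1

I ≈ (0.300000/2) × 87.650000 = 13.147500
Exact value: 13.125000
Error: 0.022500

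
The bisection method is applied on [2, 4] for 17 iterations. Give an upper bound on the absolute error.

Bisection error bound: |error| ≤ (b-a)/2^n
|error| ≤ (4 - 2)/2^17 = 2/2^17
|error| ≤ 0.0000152588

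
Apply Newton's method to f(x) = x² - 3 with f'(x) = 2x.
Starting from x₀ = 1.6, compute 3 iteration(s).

f(x) = x² - 3
f'(x) = 2x
x₀ = 1.6

Newton-Raphson formula: x_{n+1} = x_n - f(x_n)/f'(x_n)

Iteration 1:
  f(1.600000) = -0.440000
  f'(1.600000) = 3.200000
  x_1 = 1.600000 - (-0.440000)/3.200000 = 1.737500
Iteration 2:
  f(1.737500) = 0.018906
  f'(1.737500) = 3.475000
  x_2 = 1.737500 - 0.018906/3.475000 = 1.732059
Iteration 3:
  f(1.732059) = 0.000030
  f'(1.732059) = 3.464119
  x_3 = 1.732059 - 0.000030/3.464119 = 1.732051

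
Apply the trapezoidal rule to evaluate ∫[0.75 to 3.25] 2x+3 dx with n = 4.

f(x) = 2x+3
a = 0.75, b = 3.25, n = 4
h = (b - a)/n = 0.625000

Trapezoidal rule: (h/2)[f(x₀) + 2f(x₁) + 2f(x₂) + ... + f(xₙ)]

x_0 = 0.7500, f(x_0) = 4.500000, coefficient = 1
x_1 = 1.3750, f(x_1) = 5.750000, coefficient = 2
x_2 = 2.0000, f(x_2) = 7.000000, coefficient = 2
x_3 = 2.6250, f(x_3) = 8.250000, coefficient = 2
x_4 = 3.2500, f(x_4) = 9.500000, coefficient = 1

I ≈ (0.625000/2) × 56.000000 = 17.500000
Exact value: 17.500000
Error: 0.000000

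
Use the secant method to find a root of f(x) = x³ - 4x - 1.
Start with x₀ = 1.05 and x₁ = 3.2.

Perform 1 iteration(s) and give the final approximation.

f(x) = x³ - 4x - 1
x₀ = 1.05, x₁ = 3.2

Secant formula: x_{n+1} = x_n - f(x_n)(x_n - x_{n-1})/(f(x_n) - f(x_{n-1}))

Iteration 1:
  f(1.050000) = -4.042375
  f(3.200000) = 18.968000
  x_2 = 3.200000 - 18.968000×(3.200000 - 1.050000)/(18.968000 - (-4.042375))
       = 1.427704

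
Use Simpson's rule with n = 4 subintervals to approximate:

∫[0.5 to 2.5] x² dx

f(x) = x²
a = 0.5, b = 2.5, n = 4
h = (b - a)/n = 0.500000

Simpson's rule: (h/3)[f(x₀) + 4f(x₁) + 2f(x₂) + ... + f(xₙ)]

x_0 = 0.5000, f(x_0) = 0.250000, coefficient = 1
x_1 = 1.0000, f(x_1) = 1.000000, coefficient = 4
x_2 = 1.5000, f(x_2) = 2.250000, coefficient = 2
x_3 = 2.0000, f(x_3) = 4.000000, coefficient = 4
x_4 = 2.5000, f(x_4) = 6.250000, coefficient = 1

I ≈ (0.500000/3) × 31.000000 = 5.166667
Exact value: 5.166667
Error: 0.000000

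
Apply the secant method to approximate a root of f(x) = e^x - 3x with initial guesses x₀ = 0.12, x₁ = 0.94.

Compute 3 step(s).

f(x) = e^x - 3x
x₀ = 0.12, x₁ = 0.94

Secant formula: x_{n+1} = x_n - f(x_n)(x_n - x_{n-1})/(f(x_n) - f(x_{n-1}))

Iteration 1:
  f(0.120000) = 0.767497
  f(0.940000) = -0.260019
  x_2 = 0.940000 - (-0.260019)×(0.940000 - 0.120000)/(-0.260019 - 0.767497)
       = 0.732494
Iteration 2:
  f(0.940000) = -0.260019
  f(0.732494) = -0.117220
  x_3 = 0.732494 - (-0.117220)×(0.732494 - 0.940000)/(-0.117220 - (-0.260019))
       = 0.562158
Iteration 3:
  f(0.732494) = -0.117220
  f(0.562158) = 0.067981
  x_4 = 0.562158 - 0.067981×(0.562158 - 0.732494)/(0.067981 - (-0.117220))
       = 0.624682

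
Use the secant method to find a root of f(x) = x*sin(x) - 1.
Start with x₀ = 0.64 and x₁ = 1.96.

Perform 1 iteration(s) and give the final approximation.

f(x) = x*sin(x) - 1
x₀ = 0.64, x₁ = 1.96

Secant formula: x_{n+1} = x_n - f(x_n)(x_n - x_{n-1})/(f(x_n) - f(x_{n-1}))

Iteration 1:
  f(0.640000) = -0.617795
  f(1.960000) = 0.813415
  x_2 = 1.960000 - 0.813415×(1.960000 - 0.640000)/(0.813415 - (-0.617795))
       = 1.209790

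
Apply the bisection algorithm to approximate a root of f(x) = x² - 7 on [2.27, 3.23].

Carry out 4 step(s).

f(x) = x² - 7
Initial interval: [2.27, 3.23]

Iteration 1:
  c_1 = (2.270000 + 3.230000)/2 = 2.750000
  f(c_1) = f(2.750000) = 0.562500
  f(a) × f(c) < 0, new interval: [2.270000, 2.750000]
Iteration 2:
  c_2 = (2.270000 + 2.750000)/2 = 2.510000
  f(c_2) = f(2.510000) = -0.699900
  f(a) × f(c) ≥ 0, new interval: [2.510000, 2.750000]
Iteration 3:
  c_3 = (2.510000 + 2.750000)/2 = 2.630000
  f(c_3) = f(2.630000) = -0.083100
  f(a) × f(c) ≥ 0, new interval: [2.630000, 2.750000]
Iteration 4:
  c_4 = (2.630000 + 2.750000)/2 = 2.690000
  f(c_4) = f(2.690000) = 0.236100
  f(a) × f(c) < 0, new interval: [2.630000, 2.690000]

After 4 iteration(s), the approximation is c_4 = 2.690000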